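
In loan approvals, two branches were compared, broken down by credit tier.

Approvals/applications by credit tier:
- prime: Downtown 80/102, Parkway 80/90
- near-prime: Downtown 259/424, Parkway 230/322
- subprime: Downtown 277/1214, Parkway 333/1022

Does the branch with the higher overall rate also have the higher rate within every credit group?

Yes

Prime: Downtown 80/102 = 78.4%, Parkway 80/90 = 88.9% → Parkway
Near-prime: Downtown 259/424 = 61.1%, Parkway 230/322 = 71.4% → Parkway
Subprime: Downtown 277/1214 = 22.8%, Parkway 333/1022 = 32.6% → Parkway
Overall: Downtown 616/1740 = 35.4%, Parkway 643/1434 = 44.8% → Parkway
Parkway wins overall and in every credit group — no reversal.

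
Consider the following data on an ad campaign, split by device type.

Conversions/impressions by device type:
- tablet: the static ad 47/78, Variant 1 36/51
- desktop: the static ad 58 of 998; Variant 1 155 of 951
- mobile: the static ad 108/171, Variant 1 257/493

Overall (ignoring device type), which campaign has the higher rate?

Tablet: the static ad 47/78 = 60.3%, Variant 1 36/51 = 70.6% → Variant 1
Desktop: the static ad 58/998 = 5.8%, Variant 1 155/951 = 16.3% → Variant 1
Mobile: the static ad 108/171 = 63.2%, Variant 1 257/493 = 52.1% → the static ad
Overall: the static ad 213/1247 = 17.1%, Variant 1 448/1495 = 30.0% → Variant 1
(Neither sweeps every device group, but Variant 1 has the higher pooled rate.)

Variant 1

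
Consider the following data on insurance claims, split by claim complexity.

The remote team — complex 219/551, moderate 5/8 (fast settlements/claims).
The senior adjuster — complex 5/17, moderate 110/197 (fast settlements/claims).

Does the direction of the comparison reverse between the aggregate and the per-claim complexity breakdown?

Complex: the remote team 219/551 = 39.7%, the senior adjuster 5/17 = 29.4% → the remote team
Moderate: the remote team 5/8 = 62.5%, the senior adjuster 110/197 = 55.8% → the remote team
Overall: the remote team 224/559 = 40.1%, the senior adjuster 115/214 = 53.7% → the senior adjuster
The remote team wins each claim group but the senior adjuster wins overall — the comparison reverses. The remote team's claims skew toward complex, which has a lower base rate.

Yes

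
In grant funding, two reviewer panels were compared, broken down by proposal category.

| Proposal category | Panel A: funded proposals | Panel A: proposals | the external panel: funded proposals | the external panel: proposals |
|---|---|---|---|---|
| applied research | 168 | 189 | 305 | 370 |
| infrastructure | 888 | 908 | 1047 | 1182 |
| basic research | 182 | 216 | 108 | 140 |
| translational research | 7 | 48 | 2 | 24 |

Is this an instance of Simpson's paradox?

No

Applied research: Panel A 168/189 = 88.9%, the external panel 305/370 = 82.4% → Panel A
Infrastructure: Panel A 888/908 = 97.8%, the external panel 1047/1182 = 88.6% → Panel A
Basic research: Panel A 182/216 = 84.3%, the external panel 108/140 = 77.1% → Panel A
Translational research: Panel A 7/48 = 14.6%, the external panel 2/24 = 8.3% → Panel A
Overall: Panel A 1245/1361 = 91.5%, the external panel 1462/1716 = 85.2% → Panel A
Panel A wins overall and in every proposal group — no reversal.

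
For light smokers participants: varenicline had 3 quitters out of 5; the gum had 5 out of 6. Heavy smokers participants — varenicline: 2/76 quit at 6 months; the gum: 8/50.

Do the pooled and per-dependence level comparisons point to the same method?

Yes

Light smokers: varenicline 3/5 = 60.0%, the gum 5/6 = 83.3% → the gum
Heavy smokers: varenicline 2/76 = 2.6%, the gum 8/50 = 16.0% → the gum
Overall: varenicline 5/81 = 6.2%, the gum 13/56 = 23.2% → the gum
The gum wins overall and in every dependence group — no reversal.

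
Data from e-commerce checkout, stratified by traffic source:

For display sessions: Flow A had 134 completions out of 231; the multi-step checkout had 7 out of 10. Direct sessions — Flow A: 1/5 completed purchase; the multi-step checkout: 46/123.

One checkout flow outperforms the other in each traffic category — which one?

the multi-step checkout

Display: Flow A 134/231 = 58.0%, the multi-step checkout 7/10 = 70.0% → the multi-step checkout
Direct: Flow A 1/5 = 20.0%, the multi-step checkout 46/123 = 37.4% → the multi-step checkout
The multi-step checkout has the higher rate in both groups.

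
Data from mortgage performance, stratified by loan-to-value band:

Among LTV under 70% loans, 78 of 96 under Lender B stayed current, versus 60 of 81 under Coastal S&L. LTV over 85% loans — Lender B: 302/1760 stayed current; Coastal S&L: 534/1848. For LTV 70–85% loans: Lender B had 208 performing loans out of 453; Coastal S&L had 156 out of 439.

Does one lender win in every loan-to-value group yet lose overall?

No

LTV under 70%: Lender B 78/96 = 81.2%, Coastal S&L 60/81 = 74.1% → Lender B
LTV over 85%: Lender B 302/1760 = 17.2%, Coastal S&L 534/1848 = 28.9% → Coastal S&L
LTV 70–85%: Lender B 208/453 = 45.9%, Coastal S&L 156/439 = 35.5% → Lender B
Overall: Lender B 588/2309 = 25.5%, Coastal S&L 750/2368 = 31.7% → Coastal S&L
Neither sweeps: Lender B wins 2 of 3 groups, Coastal S&L wins 1. Coastal S&L wins overall but not every group — no Simpson reversal.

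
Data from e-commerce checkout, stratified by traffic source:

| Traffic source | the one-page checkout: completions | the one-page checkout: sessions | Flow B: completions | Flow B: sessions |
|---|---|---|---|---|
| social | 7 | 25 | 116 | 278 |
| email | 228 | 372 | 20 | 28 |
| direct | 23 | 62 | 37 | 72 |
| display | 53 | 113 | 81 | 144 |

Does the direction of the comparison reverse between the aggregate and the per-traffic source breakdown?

Yes

Social: the one-page checkout 7/25 = 28.0%, Flow B 116/278 = 41.7% → Flow B
Email: the one-page checkout 228/372 = 61.3%, Flow B 20/28 = 71.4% → Flow B
Direct: the one-page checkout 23/62 = 37.1%, Flow B 37/72 = 51.4% → Flow B
Display: the one-page checkout 53/113 = 46.9%, Flow B 81/144 = 56.2% → Flow B
Overall: the one-page checkout 311/572 = 54.4%, Flow B 254/522 = 48.7% → the one-page checkout
Flow B wins each traffic group but the one-page checkout wins overall — the comparison reverses. Flow B's sessions skew toward social, which has a lower base rate.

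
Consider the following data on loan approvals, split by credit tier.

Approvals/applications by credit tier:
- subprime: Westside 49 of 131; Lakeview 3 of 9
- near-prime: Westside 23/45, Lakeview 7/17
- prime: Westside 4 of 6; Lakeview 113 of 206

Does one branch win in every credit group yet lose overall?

Yes

Subprime: Westside 49/131 = 37.4%, Lakeview 3/9 = 33.3% → Westside
Near-prime: Westside 23/45 = 51.1%, Lakeview 7/17 = 41.2% → Westside
Prime: Westside 4/6 = 66.7%, Lakeview 113/206 = 54.9% → Westside
Overall: Westside 76/182 = 41.8%, Lakeview 123/232 = 53.0% → Lakeview
Westside wins each credit group but Lakeview wins overall — the comparison reverses. Westside's applications skew toward subprime, which has a lower base rate.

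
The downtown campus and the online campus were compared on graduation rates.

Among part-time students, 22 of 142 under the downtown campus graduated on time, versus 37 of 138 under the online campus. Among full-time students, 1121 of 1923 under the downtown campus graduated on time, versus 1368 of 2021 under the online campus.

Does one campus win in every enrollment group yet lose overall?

No

Part-time: the downtown campus 22/142 = 15.5%, the online campus 37/138 = 26.8% → the online campus
Full-time: the downtown campus 1121/1923 = 58.3%, the online campus 1368/2021 = 67.7% → the online campus
Overall: the downtown campus 1143/2065 = 55.4%, the online campus 1405/2159 = 65.1% → the online campus
The online campus wins overall and in every enrollment group — no reversal.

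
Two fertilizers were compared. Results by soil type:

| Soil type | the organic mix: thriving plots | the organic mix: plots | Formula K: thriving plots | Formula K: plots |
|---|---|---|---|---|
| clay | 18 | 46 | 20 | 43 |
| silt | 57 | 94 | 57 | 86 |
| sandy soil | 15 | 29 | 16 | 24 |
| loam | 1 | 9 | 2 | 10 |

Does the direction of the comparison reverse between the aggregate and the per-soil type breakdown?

No

Clay: the organic mix 18/46 = 39.1%, Formula K 20/43 = 46.5% → Formula K
Silt: the organic mix 57/94 = 60.6%, Formula K 57/86 = 66.3% → Formula K
Sandy soil: the organic mix 15/29 = 51.7%, Formula K 16/24 = 66.7% → Formula K
Loam: the organic mix 1/9 = 11.1%, Formula K 2/10 = 20.0% → Formula K
Overall: the organic mix 91/178 = 51.1%, Formula K 95/163 = 58.3% → Formula K
Formula K wins overall and in every soil group — no reversal.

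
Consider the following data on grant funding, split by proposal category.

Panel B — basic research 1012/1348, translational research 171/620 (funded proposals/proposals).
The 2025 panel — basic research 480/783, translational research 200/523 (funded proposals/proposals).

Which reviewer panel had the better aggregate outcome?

Basic research: Panel B 1012/1348 = 75.1%, the 2025 panel 480/783 = 61.3% → Panel B
Translational research: Panel B 171/620 = 27.6%, the 2025 panel 200/523 = 38.2% → the 2025 panel
Overall: Panel B 1183/1968 = 60.1%, the 2025 panel 680/1306 = 52.1% → Panel B
(Neither sweeps every proposal group, but Panel B has the higher pooled rate.)

Panel B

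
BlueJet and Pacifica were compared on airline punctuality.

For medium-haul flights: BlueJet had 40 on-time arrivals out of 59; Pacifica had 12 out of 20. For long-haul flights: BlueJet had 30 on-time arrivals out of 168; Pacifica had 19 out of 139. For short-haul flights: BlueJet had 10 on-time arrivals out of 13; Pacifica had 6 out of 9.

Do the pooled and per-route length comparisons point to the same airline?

Medium-haul: BlueJet 40/59 = 67.8%, Pacifica 12/20 = 60.0% → BlueJet
Long-haul: BlueJet 30/168 = 17.9%, Pacifica 19/139 = 13.7% → BlueJet
Short-haul: BlueJet 10/13 = 76.9%, Pacifica 6/9 = 66.7% → BlueJet
Overall: BlueJet 80/240 = 33.3%, Pacifica 37/168 = 22.0% → BlueJet
BlueJet wins overall and in every route group — no reversal.

Yes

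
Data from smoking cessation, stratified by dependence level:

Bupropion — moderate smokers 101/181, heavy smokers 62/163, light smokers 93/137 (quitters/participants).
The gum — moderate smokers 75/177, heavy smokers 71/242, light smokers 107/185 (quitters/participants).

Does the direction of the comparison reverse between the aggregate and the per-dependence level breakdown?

Moderate smokers: bupropion 101/181 = 55.8%, the gum 75/177 = 42.4% → bupropion
Heavy smokers: bupropion 62/163 = 38.0%, the gum 71/242 = 29.3% → bupropion
Light smokers: bupropion 93/137 = 67.9%, the gum 107/185 = 57.8% → bupropion
Overall: bupropion 256/481 = 53.2%, the gum 253/604 = 41.9% → bupropion
Bupropion wins overall and in every dependence group — no reversal.

No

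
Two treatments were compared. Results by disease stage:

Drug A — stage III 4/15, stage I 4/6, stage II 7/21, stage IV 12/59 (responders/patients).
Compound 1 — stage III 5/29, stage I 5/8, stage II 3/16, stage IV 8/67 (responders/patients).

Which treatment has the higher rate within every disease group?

Drug A

Stage III: Drug A 4/15 = 26.7%, Compound 1 5/29 = 17.2% → Drug A
Stage I: Drug A 4/6 = 66.7%, Compound 1 5/8 = 62.5% → Drug A
Stage II: Drug A 7/21 = 33.3%, Compound 1 3/16 = 18.8% → Drug A
Stage IV: Drug A 12/59 = 20.3%, Compound 1 8/67 = 11.9% → Drug A
Drug A has the higher rate in all 4 groups.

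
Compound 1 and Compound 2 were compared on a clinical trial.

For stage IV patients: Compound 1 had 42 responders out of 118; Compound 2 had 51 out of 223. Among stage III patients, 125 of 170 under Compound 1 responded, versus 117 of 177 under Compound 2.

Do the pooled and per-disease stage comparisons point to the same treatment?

Yes

Stage IV: Compound 1 42/118 = 35.6%, Compound 2 51/223 = 22.9% → Compound 1
Stage III: Compound 1 125/170 = 73.5%, Compound 2 117/177 = 66.1% → Compound 1
Overall: Compound 1 167/288 = 58.0%, Compound 2 168/400 = 42.0% → Compound 1
Compound 1 wins overall and in every disease group — no reversal.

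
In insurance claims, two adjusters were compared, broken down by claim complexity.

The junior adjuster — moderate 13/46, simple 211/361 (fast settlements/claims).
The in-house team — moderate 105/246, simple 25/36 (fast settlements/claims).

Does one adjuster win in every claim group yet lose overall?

Moderate: the junior adjuster 13/46 = 28.3%, the in-house team 105/246 = 42.7% → the in-house team
Simple: the junior adjuster 211/361 = 58.4%, the in-house team 25/36 = 69.4% → the in-house team
Overall: the junior adjuster 224/407 = 55.0%, the in-house team 130/282 = 46.1% → the junior adjuster
The in-house team wins each claim group but the junior adjuster wins overall — the comparison reverses. The in-house team's claims skew toward moderate, which has a lower base rate.

Yes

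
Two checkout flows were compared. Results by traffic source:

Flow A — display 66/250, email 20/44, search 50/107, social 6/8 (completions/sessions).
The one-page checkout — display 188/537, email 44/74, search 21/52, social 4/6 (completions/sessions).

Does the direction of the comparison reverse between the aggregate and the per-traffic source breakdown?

Display: Flow A 66/250 = 26.4%, the one-page checkout 188/537 = 35.0% → the one-page checkout
Email: Flow A 20/44 = 45.5%, the one-page checkout 44/74 = 59.5% → the one-page checkout
Search: Flow A 50/107 = 46.7%, the one-page checkout 21/52 = 40.4% → Flow A
Social: Flow A 6/8 = 75.0%, the one-page checkout 4/6 = 66.7% → Flow A
Overall: Flow A 142/409 = 34.7%, the one-page checkout 257/669 = 38.4% → the one-page checkout
Neither sweeps: Flow A wins 2 of 4 groups, the one-page checkout wins 2. The one-page checkout wins overall but not every group — no Simpson reversal.

No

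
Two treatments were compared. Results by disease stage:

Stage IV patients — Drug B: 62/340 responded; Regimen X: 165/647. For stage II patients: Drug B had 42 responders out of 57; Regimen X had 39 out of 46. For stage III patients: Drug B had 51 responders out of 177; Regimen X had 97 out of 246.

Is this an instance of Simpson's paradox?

No

Stage IV: Drug B 62/340 = 18.2%, Regimen X 165/647 = 25.5% → Regimen X
Stage II: Drug B 42/57 = 73.7%, Regimen X 39/46 = 84.8% → Regimen X
Stage III: Drug B 51/177 = 28.8%, Regimen X 97/246 = 39.4% → Regimen X
Overall: Drug B 155/574 = 27.0%, Regimen X 301/939 = 32.1% → Regimen X
Regimen X wins overall and in every disease group — no reversal.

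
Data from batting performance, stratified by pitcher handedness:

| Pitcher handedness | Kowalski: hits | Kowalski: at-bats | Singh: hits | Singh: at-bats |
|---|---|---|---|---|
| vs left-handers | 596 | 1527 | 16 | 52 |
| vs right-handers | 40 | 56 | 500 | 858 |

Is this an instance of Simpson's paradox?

Yes

Vs left-handers: Kowalski 596/1527 = 39.0%, Singh 16/52 = 30.8% → Kowalski
Vs right-handers: Kowalski 40/56 = 71.4%, Singh 500/858 = 58.3% → Kowalski
Overall: Kowalski 636/1583 = 40.2%, Singh 516/910 = 56.7% → Singh
Kowalski wins each pitcher group but Singh wins overall — the comparison reverses. Kowalski's at-bats skew toward vs left-handers, which has a lower base rate.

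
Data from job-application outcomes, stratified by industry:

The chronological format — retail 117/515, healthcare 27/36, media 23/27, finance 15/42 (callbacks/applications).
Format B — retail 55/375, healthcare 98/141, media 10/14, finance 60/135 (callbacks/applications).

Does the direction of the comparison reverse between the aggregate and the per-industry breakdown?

Retail: the chronological format 117/515 = 22.7%, Format B 55/375 = 14.7% → the chronological format
Healthcare: the chronological format 27/36 = 75.0%, Format B 98/141 = 69.5% → the chronological format
Media: the chronological format 23/27 = 85.2%, Format B 10/14 = 71.4% → the chronological format
Finance: the chronological format 15/42 = 35.7%, Format B 60/135 = 44.4% → Format B
Overall: the chronological format 182/620 = 29.4%, Format B 223/665 = 33.5% → Format B
Neither sweeps: the chronological format wins 3 of 4 groups, Format B wins 1. Format B wins overall but not every group — no Simpson reversal.

No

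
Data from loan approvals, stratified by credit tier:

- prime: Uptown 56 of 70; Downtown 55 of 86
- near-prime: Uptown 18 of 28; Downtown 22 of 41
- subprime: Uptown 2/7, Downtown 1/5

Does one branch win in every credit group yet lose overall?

Prime: Uptown 56/70 = 80.0%, Downtown 55/86 = 64.0% → Uptown
Near-prime: Uptown 18/28 = 64.3%, Downtown 22/41 = 53.7% → Uptown
Subprime: Uptown 2/7 = 28.6%, Downtown 1/5 = 20.0% → Uptown
Overall: Uptown 76/105 = 72.4%, Downtown 78/132 = 59.1% → Uptown
Uptown wins overall and in every credit group — no reversal.

No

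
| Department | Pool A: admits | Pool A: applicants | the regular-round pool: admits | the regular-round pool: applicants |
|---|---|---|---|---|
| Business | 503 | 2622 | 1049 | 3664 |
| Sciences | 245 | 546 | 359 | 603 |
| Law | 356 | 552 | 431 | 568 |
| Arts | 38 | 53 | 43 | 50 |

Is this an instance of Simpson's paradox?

No

Business: Pool A 503/2622 = 19.2%, the regular-round pool 1049/3664 = 28.6% → the regular-round pool
Sciences: Pool A 245/546 = 44.9%, the regular-round pool 359/603 = 59.5% → the regular-round pool
Law: Pool A 356/552 = 64.5%, the regular-round pool 431/568 = 75.9% → the regular-round pool
Arts: Pool A 38/53 = 71.7%, the regular-round pool 43/50 = 86.0% → the regular-round pool
Overall: Pool A 1142/3773 = 30.3%, the regular-round pool 1882/4885 = 38.5% → the regular-round pool
The regular-round pool wins overall and in every department group — no reversal.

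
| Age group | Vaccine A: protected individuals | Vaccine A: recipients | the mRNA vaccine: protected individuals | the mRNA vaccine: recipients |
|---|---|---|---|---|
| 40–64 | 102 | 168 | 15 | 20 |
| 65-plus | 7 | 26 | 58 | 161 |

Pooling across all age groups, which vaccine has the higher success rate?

Vaccine A

40–64: Vaccine A 102/168 = 60.7%, the mRNA vaccine 15/20 = 75.0% → the mRNA vaccine
65-plus: Vaccine A 7/26 = 26.9%, the mRNA vaccine 58/161 = 36.0% → the mRNA vaccine
Overall: Vaccine A 109/194 = 56.2%, the mRNA vaccine 73/181 = 40.3% → Vaccine A
(The mRNA vaccine wins every age group but Vaccine A wins overall — the mRNA vaccine's recipients skew toward the low-rate 65-plus group.)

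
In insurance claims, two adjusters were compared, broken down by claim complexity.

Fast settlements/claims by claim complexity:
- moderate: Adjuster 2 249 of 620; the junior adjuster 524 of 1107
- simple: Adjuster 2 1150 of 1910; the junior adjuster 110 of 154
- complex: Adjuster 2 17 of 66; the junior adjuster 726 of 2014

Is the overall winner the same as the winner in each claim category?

No

Moderate: Adjuster 2 249/620 = 40.2%, the junior adjuster 524/1107 = 47.3% → the junior adjuster
Simple: Adjuster 2 1150/1910 = 60.2%, the junior adjuster 110/154 = 71.4% → the junior adjuster
Complex: Adjuster 2 17/66 = 25.8%, the junior adjuster 726/2014 = 36.0% → the junior adjuster
Overall: Adjuster 2 1416/2596 = 54.5%, the junior adjuster 1360/3275 = 41.5% → Adjuster 2
The junior adjuster wins each claim group but Adjuster 2 wins overall — the comparison reverses. The junior adjuster's claims skew toward complex, which has a lower base rate.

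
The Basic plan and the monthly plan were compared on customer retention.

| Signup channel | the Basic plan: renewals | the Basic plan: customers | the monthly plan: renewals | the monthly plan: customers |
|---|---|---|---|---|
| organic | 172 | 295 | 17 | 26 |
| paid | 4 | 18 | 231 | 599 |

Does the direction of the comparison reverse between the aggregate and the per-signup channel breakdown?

Organic: the Basic plan 172/295 = 58.3%, the monthly plan 17/26 = 65.4% → the monthly plan
Paid: the Basic plan 4/18 = 22.2%, the monthly plan 231/599 = 38.6% → the monthly plan
Overall: the Basic plan 176/313 = 56.2%, the monthly plan 248/625 = 39.7% → the Basic plan
The monthly plan wins each signup group but the Basic plan wins overall — the comparison reverses. The monthly plan's customers skew toward paid, which has a lower base rate.

Yes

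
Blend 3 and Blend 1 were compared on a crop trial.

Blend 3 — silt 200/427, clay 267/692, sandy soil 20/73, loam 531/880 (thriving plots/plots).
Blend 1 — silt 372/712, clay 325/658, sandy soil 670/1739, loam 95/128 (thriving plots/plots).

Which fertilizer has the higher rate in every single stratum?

Blend 1

Silt: Blend 3 200/427 = 46.8%, Blend 1 372/712 = 52.2% → Blend 1
Clay: Blend 3 267/692 = 38.6%, Blend 1 325/658 = 49.4% → Blend 1
Sandy soil: Blend 3 20/73 = 27.4%, Blend 1 670/1739 = 38.5% → Blend 1
Loam: Blend 3 531/880 = 60.3%, Blend 1 95/128 = 74.2% → Blend 1
Blend 1 has the higher rate in all 4 groups.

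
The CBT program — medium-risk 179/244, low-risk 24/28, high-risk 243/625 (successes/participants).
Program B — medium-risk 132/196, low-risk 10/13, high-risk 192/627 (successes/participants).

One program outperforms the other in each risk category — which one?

the CBT program

Medium-risk: the CBT program 179/244 = 73.4%, Program B 132/196 = 67.3% → the CBT program
Low-risk: the CBT program 24/28 = 85.7%, Program B 10/13 = 76.9% → the CBT program
High-risk: the CBT program 243/625 = 38.9%, Program B 192/627 = 30.6% → the CBT program
The CBT program has the higher rate in all 3 groups.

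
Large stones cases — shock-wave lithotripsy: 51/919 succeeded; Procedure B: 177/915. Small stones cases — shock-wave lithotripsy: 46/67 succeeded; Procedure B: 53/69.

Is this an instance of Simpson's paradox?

No

Large stones: shock-wave lithotripsy 51/919 = 5.5%, Procedure B 177/915 = 19.3% → Procedure B
Small stones: shock-wave lithotripsy 46/67 = 68.7%, Procedure B 53/69 = 76.8% → Procedure B
Overall: shock-wave lithotripsy 97/986 = 9.8%, Procedure B 230/984 = 23.4% → Procedure B
Procedure B wins overall and in every stone group — no reversal.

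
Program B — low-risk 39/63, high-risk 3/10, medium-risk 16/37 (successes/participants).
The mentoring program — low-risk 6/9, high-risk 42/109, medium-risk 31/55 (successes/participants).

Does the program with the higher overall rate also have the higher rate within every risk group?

No

Low-risk: Program B 39/63 = 61.9%, the mentoring program 6/9 = 66.7% → the mentoring program
High-risk: Program B 3/10 = 30.0%, the mentoring program 42/109 = 38.5% → the mentoring program
Medium-risk: Program B 16/37 = 43.2%, the mentoring program 31/55 = 56.4% → the mentoring program
Overall: Program B 58/110 = 52.7%, the mentoring program 79/173 = 45.7% → Program B
The mentoring program wins each risk group but Program B wins overall — the comparison reverses. The mentoring program's participants skew toward high-risk, which has a lower base rate.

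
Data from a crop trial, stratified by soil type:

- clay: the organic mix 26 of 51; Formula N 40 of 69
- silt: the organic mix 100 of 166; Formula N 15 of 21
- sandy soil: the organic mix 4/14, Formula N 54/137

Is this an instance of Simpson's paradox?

Yes

Clay: the organic mix 26/51 = 51.0%, Formula N 40/69 = 58.0% → Formula N
Silt: the organic mix 100/166 = 60.2%, Formula N 15/21 = 71.4% → Formula N
Sandy soil: the organic mix 4/14 = 28.6%, Formula N 54/137 = 39.4% → Formula N
Overall: the organic mix 130/231 = 56.3%, Formula N 109/227 = 48.0% → the organic mix
Formula N wins each soil group but the organic mix wins overall — the comparison reverses. Formula N's plots skew toward sandy soil, which has a lower base rate.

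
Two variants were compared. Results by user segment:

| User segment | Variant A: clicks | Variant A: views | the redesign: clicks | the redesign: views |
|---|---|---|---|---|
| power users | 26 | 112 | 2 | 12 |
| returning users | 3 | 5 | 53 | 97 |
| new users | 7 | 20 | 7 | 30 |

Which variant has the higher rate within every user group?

Variant A

Power users: Variant A 26/112 = 23.2%, the redesign 2/12 = 16.7% → Variant A
Returning users: Variant A 3/5 = 60.0%, the redesign 53/97 = 54.6% → Variant A
New users: Variant A 7/20 = 35.0%, the redesign 7/30 = 23.3% → Variant A
Variant A has the higher rate in all 3 groups.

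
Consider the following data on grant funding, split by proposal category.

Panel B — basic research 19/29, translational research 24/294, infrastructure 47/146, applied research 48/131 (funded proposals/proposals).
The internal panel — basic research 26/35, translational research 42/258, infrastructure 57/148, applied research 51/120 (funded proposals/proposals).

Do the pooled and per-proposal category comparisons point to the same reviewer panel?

Basic research: Panel B 19/29 = 65.5%, the internal panel 26/35 = 74.3% → the internal panel
Translational research: Panel B 24/294 = 8.2%, the internal panel 42/258 = 16.3% → the internal panel
Infrastructure: Panel B 47/146 = 32.2%, the internal panel 57/148 = 38.5% → the internal panel
Applied research: Panel B 48/131 = 36.6%, the internal panel 51/120 = 42.5% → the internal panel
Overall: Panel B 138/600 = 23.0%, the internal panel 176/561 = 31.4% → the internal panel
The internal panel wins overall and in every proposal group — no reversal.

Yes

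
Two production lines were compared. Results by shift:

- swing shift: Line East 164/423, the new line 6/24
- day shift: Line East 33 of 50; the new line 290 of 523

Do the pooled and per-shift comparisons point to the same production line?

No

Swing shift: Line East 164/423 = 38.8%, the new line 6/24 = 25.0% → Line East
Day shift: Line East 33/50 = 66.0%, the new line 290/523 = 55.4% → Line East
Overall: Line East 197/473 = 41.6%, the new line 296/547 = 54.1% → the new line
Line East wins each shift group but the new line wins overall — the comparison reverses. Line East's units skew toward swing shift, which has a lower base rate.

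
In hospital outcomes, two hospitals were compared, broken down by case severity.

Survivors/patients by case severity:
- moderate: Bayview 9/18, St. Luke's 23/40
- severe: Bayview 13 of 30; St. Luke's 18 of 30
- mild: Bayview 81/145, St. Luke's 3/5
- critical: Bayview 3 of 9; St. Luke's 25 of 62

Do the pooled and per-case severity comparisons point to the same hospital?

No

Moderate: Bayview 9/18 = 50.0%, St. Luke's 23/40 = 57.5% → St. Luke's
Severe: Bayview 13/30 = 43.3%, St. Luke's 18/30 = 60.0% → St. Luke's
Mild: Bayview 81/145 = 55.9%, St. Luke's 3/5 = 60.0% → St. Luke's
Critical: Bayview 3/9 = 33.3%, St. Luke's 25/62 = 40.3% → St. Luke's
Overall: Bayview 106/202 = 52.5%, St. Luke's 69/137 = 50.4% → Bayview
St. Luke's wins each case group but Bayview wins overall — the comparison reverses. St. Luke's's patients skew toward critical, which has a lower base rate.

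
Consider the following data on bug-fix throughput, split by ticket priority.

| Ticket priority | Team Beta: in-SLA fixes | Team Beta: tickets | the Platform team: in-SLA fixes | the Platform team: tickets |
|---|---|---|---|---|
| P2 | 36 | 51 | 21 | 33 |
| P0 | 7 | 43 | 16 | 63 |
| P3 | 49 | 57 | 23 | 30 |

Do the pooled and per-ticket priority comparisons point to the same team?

P2: Team Beta 36/51 = 70.6%, the Platform team 21/33 = 63.6% → Team Beta
P0: Team Beta 7/43 = 16.3%, the Platform team 16/63 = 25.4% → the Platform team
P3: Team Beta 49/57 = 86.0%, the Platform team 23/30 = 76.7% → Team Beta
Overall: Team Beta 92/151 = 60.9%, the Platform team 60/126 = 47.6% → Team Beta
Neither sweeps: Team Beta wins 2 of 3 groups, the Platform team wins 1. Team Beta wins overall but not every group — no Simpson reversal.

No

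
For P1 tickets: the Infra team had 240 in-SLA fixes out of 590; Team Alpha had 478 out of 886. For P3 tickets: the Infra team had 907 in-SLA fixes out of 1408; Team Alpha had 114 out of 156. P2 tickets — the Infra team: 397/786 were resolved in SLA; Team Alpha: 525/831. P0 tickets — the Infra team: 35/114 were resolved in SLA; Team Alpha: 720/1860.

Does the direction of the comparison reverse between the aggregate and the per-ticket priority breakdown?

P1: the Infra team 240/590 = 40.7%, Team Alpha 478/886 = 54.0% → Team Alpha
P3: the Infra team 907/1408 = 64.4%, Team Alpha 114/156 = 73.1% → Team Alpha
P2: the Infra team 397/786 = 50.5%, Team Alpha 525/831 = 63.2% → Team Alpha
P0: the Infra team 35/114 = 30.7%, Team Alpha 720/1860 = 38.7% → Team Alpha
Overall: the Infra team 1579/2898 = 54.5%, Team Alpha 1837/3733 = 49.2% → the Infra team
Team Alpha wins each ticket group but the Infra team wins overall — the comparison reverses. Team Alpha's tickets skew toward P0, which has a lower base rate.

Yes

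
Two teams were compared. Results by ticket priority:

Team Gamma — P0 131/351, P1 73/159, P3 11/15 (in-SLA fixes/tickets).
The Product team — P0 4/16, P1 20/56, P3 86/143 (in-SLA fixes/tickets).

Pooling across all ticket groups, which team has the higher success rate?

the Product team

P0: Team Gamma 131/351 = 37.3%, the Product team 4/16 = 25.0% → Team Gamma
P1: Team Gamma 73/159 = 45.9%, the Product team 20/56 = 35.7% → Team Gamma
P3: Team Gamma 11/15 = 73.3%, the Product team 86/143 = 60.1% → Team Gamma
Overall: Team Gamma 215/525 = 41.0%, the Product team 110/215 = 51.2% → the Product team
(Team Gamma wins every ticket group but the Product team wins overall — Team Gamma's tickets skew toward the low-rate P0 group.)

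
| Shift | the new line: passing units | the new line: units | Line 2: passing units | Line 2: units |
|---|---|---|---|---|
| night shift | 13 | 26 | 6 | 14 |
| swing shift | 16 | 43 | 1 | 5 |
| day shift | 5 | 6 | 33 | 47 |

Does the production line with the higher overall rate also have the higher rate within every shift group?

Night shift: the new line 13/26 = 50.0%, Line 2 6/14 = 42.9% → the new line
Swing shift: the new line 16/43 = 37.2%, Line 2 1/5 = 20.0% → the new line
Day shift: the new line 5/6 = 83.3%, Line 2 33/47 = 70.2% → the new line
Overall: the new line 34/75 = 45.3%, Line 2 40/66 = 60.6% → Line 2
The new line wins each shift group but Line 2 wins overall — the comparison reverses. The new line's units skew toward swing shift, which has a lower base rate.

No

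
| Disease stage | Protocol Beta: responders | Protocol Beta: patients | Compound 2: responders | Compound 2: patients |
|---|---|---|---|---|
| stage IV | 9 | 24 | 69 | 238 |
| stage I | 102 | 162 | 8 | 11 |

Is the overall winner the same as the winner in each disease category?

Stage IV: Protocol Beta 9/24 = 37.5%, Compound 2 69/238 = 29.0% → Protocol Beta
Stage I: Protocol Beta 102/162 = 63.0%, Compound 2 8/11 = 72.7% → Compound 2
Overall: Protocol Beta 111/186 = 59.7%, Compound 2 77/249 = 30.9% → Protocol Beta
Neither sweeps: Protocol Beta wins 1 of 2 groups, Compound 2 wins 1. Protocol Beta wins overall but not every group — no Simpson reversal.

No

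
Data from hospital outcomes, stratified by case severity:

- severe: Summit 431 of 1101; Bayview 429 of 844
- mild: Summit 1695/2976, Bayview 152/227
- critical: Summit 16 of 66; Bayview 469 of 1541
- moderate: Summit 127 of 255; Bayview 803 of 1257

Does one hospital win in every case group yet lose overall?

Severe: Summit 431/1101 = 39.1%, Bayview 429/844 = 50.8% → Bayview
Mild: Summit 1695/2976 = 57.0%, Bayview 152/227 = 67.0% → Bayview
Critical: Summit 16/66 = 24.2%, Bayview 469/1541 = 30.4% → Bayview
Moderate: Summit 127/255 = 49.8%, Bayview 803/1257 = 63.9% → Bayview
Overall: Summit 2269/4398 = 51.6%, Bayview 1853/3869 = 47.9% → Summit
Bayview wins each case group but Summit wins overall — the comparison reverses. Bayview's patients skew toward critical, which has a lower base rate.

Yes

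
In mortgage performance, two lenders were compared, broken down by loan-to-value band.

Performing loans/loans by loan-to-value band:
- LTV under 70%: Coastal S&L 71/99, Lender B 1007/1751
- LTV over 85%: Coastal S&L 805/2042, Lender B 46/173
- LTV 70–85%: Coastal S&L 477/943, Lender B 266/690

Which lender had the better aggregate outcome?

LTV under 70%: Coastal S&L 71/99 = 71.7%, Lender B 1007/1751 = 57.5% → Coastal S&L
LTV over 85%: Coastal S&L 805/2042 = 39.4%, Lender B 46/173 = 26.6% → Coastal S&L
LTV 70–85%: Coastal S&L 477/943 = 50.6%, Lender B 266/690 = 38.6% → Coastal S&L
Overall: Coastal S&L 1353/3084 = 43.9%, Lender B 1319/2614 = 50.5% → Lender B
(Coastal S&L wins every loan-to-value group but Lender B wins overall — Coastal S&L's loans skew toward the low-rate LTV over 85% group.)

Lender B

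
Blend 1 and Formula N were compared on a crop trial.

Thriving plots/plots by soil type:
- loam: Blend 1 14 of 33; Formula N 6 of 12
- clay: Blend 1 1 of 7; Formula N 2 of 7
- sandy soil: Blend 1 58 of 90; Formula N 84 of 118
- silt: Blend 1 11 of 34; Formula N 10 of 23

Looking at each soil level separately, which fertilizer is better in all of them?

Formula N

Loam: Blend 1 14/33 = 42.4%, Formula N 6/12 = 50.0% → Formula N
Clay: Blend 1 1/7 = 14.3%, Formula N 2/7 = 28.6% → Formula N
Sandy soil: Blend 1 58/90 = 64.4%, Formula N 84/118 = 71.2% → Formula N
Silt: Blend 1 11/34 = 32.4%, Formula N 10/23 = 43.5% → Formula N
Formula N has the higher rate in all 4 groups.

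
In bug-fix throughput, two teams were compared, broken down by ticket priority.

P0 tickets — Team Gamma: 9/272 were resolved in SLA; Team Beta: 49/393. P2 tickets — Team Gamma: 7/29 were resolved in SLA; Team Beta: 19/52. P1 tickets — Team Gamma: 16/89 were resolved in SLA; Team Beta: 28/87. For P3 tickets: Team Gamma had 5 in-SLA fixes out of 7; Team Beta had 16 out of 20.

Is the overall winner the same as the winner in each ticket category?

Yes

P0: Team Gamma 9/272 = 3.3%, Team Beta 49/393 = 12.5% → Team Beta
P2: Team Gamma 7/29 = 24.1%, Team Beta 19/52 = 36.5% → Team Beta
P1: Team Gamma 16/89 = 18.0%, Team Beta 28/87 = 32.2% → Team Beta
P3: Team Gamma 5/7 = 71.4%, Team Beta 16/20 = 80.0% → Team Beta
Overall: Team Gamma 37/397 = 9.3%, Team Beta 112/552 = 20.3% → Team Beta
Team Beta wins overall and in every ticket group — no reversal.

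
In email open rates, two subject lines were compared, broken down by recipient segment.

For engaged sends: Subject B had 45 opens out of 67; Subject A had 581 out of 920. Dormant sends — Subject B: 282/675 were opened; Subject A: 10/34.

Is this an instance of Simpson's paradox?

Yes

Engaged: Subject B 45/67 = 67.2%, Subject A 581/920 = 63.2% → Subject B
Dormant: Subject B 282/675 = 41.8%, Subject A 10/34 = 29.4% → Subject B
Overall: Subject B 327/742 = 44.1%, Subject A 591/954 = 61.9% → Subject A
Subject B wins each recipient group but Subject A wins overall — the comparison reverses. Subject B's sends skew toward dormant, which has a lower base rate.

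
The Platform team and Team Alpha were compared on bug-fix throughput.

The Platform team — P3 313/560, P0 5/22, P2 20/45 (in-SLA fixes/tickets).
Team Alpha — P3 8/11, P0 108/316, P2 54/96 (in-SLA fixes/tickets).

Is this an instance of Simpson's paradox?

P3: the Platform team 313/560 = 55.9%, Team Alpha 8/11 = 72.7% → Team Alpha
P0: the Platform team 5/22 = 22.7%, Team Alpha 108/316 = 34.2% → Team Alpha
P2: the Platform team 20/45 = 44.4%, Team Alpha 54/96 = 56.2% → Team Alpha
Overall: the Platform team 338/627 = 53.9%, Team Alpha 170/423 = 40.2% → the Platform team
Team Alpha wins each ticket group but the Platform team wins overall — the comparison reverses. Team Alpha's tickets skew toward P0, which has a lower base rate.

Yes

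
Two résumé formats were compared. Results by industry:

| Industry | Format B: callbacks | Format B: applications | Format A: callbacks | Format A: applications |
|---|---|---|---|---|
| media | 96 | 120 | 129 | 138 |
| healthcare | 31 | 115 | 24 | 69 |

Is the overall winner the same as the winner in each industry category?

Yes

Media: Format B 96/120 = 80.0%, Format A 129/138 = 93.5% → Format A
Healthcare: Format B 31/115 = 27.0%, Format A 24/69 = 34.8% → Format A
Overall: Format B 127/235 = 54.0%, Format A 153/207 = 73.9% → Format A
Format A wins overall and in every industry group — no reversal.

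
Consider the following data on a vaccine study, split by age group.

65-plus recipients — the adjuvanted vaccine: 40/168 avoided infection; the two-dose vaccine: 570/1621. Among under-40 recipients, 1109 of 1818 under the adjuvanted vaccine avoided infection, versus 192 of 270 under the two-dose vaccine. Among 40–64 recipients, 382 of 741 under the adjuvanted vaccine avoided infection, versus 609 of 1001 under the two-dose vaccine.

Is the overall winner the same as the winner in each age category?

No

65-plus: the adjuvanted vaccine 40/168 = 23.8%, the two-dose vaccine 570/1621 = 35.2% → the two-dose vaccine
Under-40: the adjuvanted vaccine 1109/1818 = 61.0%, the two-dose vaccine 192/270 = 71.1% → the two-dose vaccine
40–64: the adjuvanted vaccine 382/741 = 51.6%, the two-dose vaccine 609/1001 = 60.8% → the two-dose vaccine
Overall: the adjuvanted vaccine 1531/2727 = 56.1%, the two-dose vaccine 1371/2892 = 47.4% → the adjuvanted vaccine
The two-dose vaccine wins each age group but the adjuvanted vaccine wins overall — the comparison reverses. The two-dose vaccine's recipients skew toward 65-plus, which has a lower base rate.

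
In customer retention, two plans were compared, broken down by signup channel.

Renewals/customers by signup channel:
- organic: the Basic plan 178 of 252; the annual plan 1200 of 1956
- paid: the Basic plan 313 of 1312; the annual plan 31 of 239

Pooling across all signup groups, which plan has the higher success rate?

Organic: the Basic plan 178/252 = 70.6%, the annual plan 1200/1956 = 61.3% → the Basic plan
Paid: the Basic plan 313/1312 = 23.9%, the annual plan 31/239 = 13.0% → the Basic plan
Overall: the Basic plan 491/1564 = 31.4%, the annual plan 1231/2195 = 56.1% → the annual plan
(The Basic plan wins every signup group but the annual plan wins overall — the Basic plan's customers skew toward the low-rate paid group.)

the annual plan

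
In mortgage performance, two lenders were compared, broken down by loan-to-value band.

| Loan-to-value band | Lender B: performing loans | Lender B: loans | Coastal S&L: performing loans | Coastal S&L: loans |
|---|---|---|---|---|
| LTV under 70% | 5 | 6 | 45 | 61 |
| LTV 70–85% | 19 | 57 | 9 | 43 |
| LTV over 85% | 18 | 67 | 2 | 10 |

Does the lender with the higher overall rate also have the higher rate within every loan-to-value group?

No

LTV under 70%: Lender B 5/6 = 83.3%, Coastal S&L 45/61 = 73.8% → Lender B
LTV 70–85%: Lender B 19/57 = 33.3%, Coastal S&L 9/43 = 20.9% → Lender B
LTV over 85%: Lender B 18/67 = 26.9%, Coastal S&L 2/10 = 20.0% → Lender B
Overall: Lender B 42/130 = 32.3%, Coastal S&L 56/114 = 49.1% → Coastal S&L
Lender B wins each loan-to-value group but Coastal S&L wins overall — the comparison reverses. Lender B's loans skew toward LTV over 85%, which has a lower base rate.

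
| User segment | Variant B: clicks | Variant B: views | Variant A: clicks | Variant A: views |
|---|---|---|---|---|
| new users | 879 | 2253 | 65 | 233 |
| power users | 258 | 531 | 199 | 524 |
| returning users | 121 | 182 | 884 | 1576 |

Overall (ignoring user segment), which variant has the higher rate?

New users: Variant B 879/2253 = 39.0%, Variant A 65/233 = 27.9% → Variant B
Power users: Variant B 258/531 = 48.6%, Variant A 199/524 = 38.0% → Variant B
Returning users: Variant B 121/182 = 66.5%, Variant A 884/1576 = 56.1% → Variant B
Overall: Variant B 1258/2966 = 42.4%, Variant A 1148/2333 = 49.2% → Variant A
(Variant B wins every user group but Variant A wins overall — Variant B's views skew toward the low-rate new users group.)

Variant A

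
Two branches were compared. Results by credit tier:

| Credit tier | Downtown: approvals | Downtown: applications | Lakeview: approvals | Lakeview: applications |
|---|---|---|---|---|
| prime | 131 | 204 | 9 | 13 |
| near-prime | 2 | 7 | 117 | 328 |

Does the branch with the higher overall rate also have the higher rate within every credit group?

No

Prime: Downtown 131/204 = 64.2%, Lakeview 9/13 = 69.2% → Lakeview
Near-prime: Downtown 2/7 = 28.6%, Lakeview 117/328 = 35.7% → Lakeview
Overall: Downtown 133/211 = 63.0%, Lakeview 126/341 = 37.0% → Downtown
Lakeview wins each credit group but Downtown wins overall — the comparison reverses. Lakeview's applications skew toward near-prime, which has a lower base rate.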